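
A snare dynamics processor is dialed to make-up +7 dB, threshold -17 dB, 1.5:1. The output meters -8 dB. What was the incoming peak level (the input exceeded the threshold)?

-14 dB

Stripping the +7 dB make-up gives -15 dB at the gain stage.
The compressed level sits -15 − (-17) = 2 dB over threshold.
Input overshoot = R × output overshoot = 3 dB → input = -17 + 3 = -14 dB.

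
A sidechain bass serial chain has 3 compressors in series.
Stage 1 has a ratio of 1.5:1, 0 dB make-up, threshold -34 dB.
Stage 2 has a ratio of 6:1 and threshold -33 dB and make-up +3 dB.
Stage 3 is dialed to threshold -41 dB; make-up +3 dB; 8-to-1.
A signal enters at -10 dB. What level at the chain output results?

Stage 1: 24 dB above -34 dB, reduced 1.5:1 to 16 dB above → -18 dB.
Stage 2: -18 dB is 15 dB over -33 dB; at 6:1 that becomes 2.5 dB over, giving -30.5 dB; +3 dB make-up → -27.5 dB.
Stage 3: overshoot 13.5 dB → 13.5/8 = 1.6875 dB → -39.3125 dB; +3 dB make-up → -36.3125 dB.

-36.3125 dB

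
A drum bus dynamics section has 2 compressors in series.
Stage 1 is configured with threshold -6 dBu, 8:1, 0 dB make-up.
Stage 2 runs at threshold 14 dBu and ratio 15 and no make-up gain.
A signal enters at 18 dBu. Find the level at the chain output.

Stage 1: 18 dBu is 24 dB over -6 dBu; at 8:1 that becomes 3 dB over, giving -3 dBu.
Stage 2: -3 dBu is at or below the 14 dBu threshold — no compression; output -3 dBu.

-3 dBu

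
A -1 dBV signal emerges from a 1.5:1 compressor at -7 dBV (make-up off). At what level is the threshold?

-19 dBV

Gain reduction = -1 − (-7) = 6 dB; output overshoot = GR / (R − 1) = 6 / 0.5 = 12 dB.
Threshold = output − output overshoot = -7 − 12 = -19 dBV.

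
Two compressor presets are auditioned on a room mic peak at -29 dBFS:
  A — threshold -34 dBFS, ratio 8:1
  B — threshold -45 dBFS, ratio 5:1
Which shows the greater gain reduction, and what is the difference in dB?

B, by 8.425 dB

A: overshoot 5 dB → output overshoot 0.625 dB → GR 4.375 dB.
B: overshoot 16 dB → output overshoot 3.2 dB → GR 12.8 dB.
B applies 8.425 dB more gain reduction.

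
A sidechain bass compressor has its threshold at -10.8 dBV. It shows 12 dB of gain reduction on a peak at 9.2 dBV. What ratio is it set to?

2.5:1

Input overshoot = 9.2 − (-10.8) = 20 dB.
Output overshoot = 20 − 12 = 8 dB.
Ratio = input overshoot / output overshoot = 20 / 8 = 2.5.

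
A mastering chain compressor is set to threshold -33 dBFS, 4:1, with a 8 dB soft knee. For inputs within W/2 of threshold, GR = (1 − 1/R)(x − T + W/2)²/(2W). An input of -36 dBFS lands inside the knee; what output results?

x − T + W/2 = -36 − (-33) + 4 = 1.
GR = (1 − 1/4) × 1² / 16 = 0.75 × 1 / 16 = 0.046875 dB.
Output = -36 − 0.046875 = -36.046875 dBFS.

-36.046875 dBFS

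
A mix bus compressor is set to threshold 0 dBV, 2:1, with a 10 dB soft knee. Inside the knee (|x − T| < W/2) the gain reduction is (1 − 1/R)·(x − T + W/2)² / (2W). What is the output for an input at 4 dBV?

x − T + W/2 = 4 − 0 + 5 = 9.
GR = (1 − 1/2) × 9² / 20 = 0.5 × 81 / 20 = 2.025 dB.
Output = 4 − 2.025 = 1.975 dBV.

1.975 dBV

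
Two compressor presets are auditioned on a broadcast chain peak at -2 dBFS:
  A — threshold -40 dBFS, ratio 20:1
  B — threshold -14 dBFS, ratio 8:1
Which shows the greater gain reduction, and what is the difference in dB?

A: 38 dB over, compressed to 1.9 dB over, so 36.1 dB of GR.
B: 12 dB over, compressed to 1.5 dB over, so 10.5 dB of GR.
A applies 25.6 dB more gain reduction.

A, by 25.6 dB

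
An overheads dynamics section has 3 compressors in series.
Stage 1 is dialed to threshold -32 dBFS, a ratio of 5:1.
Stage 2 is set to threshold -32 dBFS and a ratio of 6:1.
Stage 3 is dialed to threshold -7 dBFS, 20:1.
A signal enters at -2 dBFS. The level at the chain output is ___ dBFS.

-31 dBFS

Stage 1: overshoot 30 dB → 30/5 = 6 dB → -26 dBFS.
Stage 2: -26 dBFS is 6 dB over -32 dBFS; at 6:1 that becomes 1 dB over, giving -31 dBFS.
Stage 3: -31 dBFS ≤ -7 dBFS, so stage 3 doesn't engage; output -31 dBFS.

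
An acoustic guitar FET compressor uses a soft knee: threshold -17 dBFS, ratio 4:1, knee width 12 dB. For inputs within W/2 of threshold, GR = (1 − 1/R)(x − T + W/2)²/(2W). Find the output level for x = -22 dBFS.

-22.03125 dBFS

x − T + W/2 = -22 − (-17) + 6 = 1.
GR = (1 − 1/4) × 1² / 24 = 0.75 × 1 / 24 = 0.03125 dB.
Output = -22 − 0.03125 = -22.03125 dBFS.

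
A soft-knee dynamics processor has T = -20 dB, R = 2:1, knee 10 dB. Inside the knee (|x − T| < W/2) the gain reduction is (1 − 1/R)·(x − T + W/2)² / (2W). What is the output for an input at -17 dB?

-18.6 dB

x − T + W/2 = -17 − (-20) + 5 = 8.
GR = (1 − 1/2) × 8² / 20 = 0.5 × 64 / 20 = 1.6 dB.
Output = -17 − 1.6 = -18.6 dB.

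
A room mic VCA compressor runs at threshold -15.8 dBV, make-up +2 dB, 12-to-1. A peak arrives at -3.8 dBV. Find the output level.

-12.8 dBV

Overshoot: -3.8 − (-15.8) = 12 dB.
At 12:1 the overshoot is divided by 12, leaving 1 dB above threshold.
That puts the output at -14.8 dBV; make-up adds 2 dB, giving -12.8 dBV.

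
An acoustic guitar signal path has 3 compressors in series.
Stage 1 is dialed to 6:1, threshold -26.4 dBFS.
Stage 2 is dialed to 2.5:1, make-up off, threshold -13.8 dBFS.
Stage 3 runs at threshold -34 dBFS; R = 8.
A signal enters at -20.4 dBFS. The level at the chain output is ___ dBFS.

Stage 1: overshoot 6 dB → 6/6 = 1 dB → -25.4 dBFS.
Stage 2: below threshold (-25.4 ≤ -13.8); passes unchanged; output -25.4 dBFS.
Stage 3: overshoot 8.6 dB → 8.6/8 = 1.075 dB → -32.925 dBFS.

-32.925 dBFS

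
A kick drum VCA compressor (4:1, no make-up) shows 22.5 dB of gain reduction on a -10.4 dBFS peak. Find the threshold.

-40.4 dBFS

Gain reduction = -10.4 − (-32.9) = 22.5 dB; output overshoot = GR / (R − 1) = 22.5 / 3 = 7.5 dB.
Threshold = output − output overshoot = -32.9 − 7.5 = -40.4 dBFS.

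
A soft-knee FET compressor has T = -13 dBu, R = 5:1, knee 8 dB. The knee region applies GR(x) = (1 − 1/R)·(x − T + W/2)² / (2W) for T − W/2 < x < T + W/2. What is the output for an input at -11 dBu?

-12.8 dBu

x − T + W/2 = -11 − (-13) + 4 = 6.
GR = (1 − 1/5) × 6² / 16 = 0.8 × 36 / 16 = 1.8 dB.
Output = -11 − 1.8 = -12.8 dBu.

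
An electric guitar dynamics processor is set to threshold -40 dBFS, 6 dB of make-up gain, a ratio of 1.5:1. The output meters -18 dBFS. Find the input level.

-16 dBFS

Stripping the +6 dB make-up gives -24 dBFS at the gain stage.
The compressed level sits -24 − (-40) = 16 dB over threshold.
Before 1.5:1 compression the overshoot was 16 × 1.5 = 24 dB, so input = -40 + 24 = -16 dBFS.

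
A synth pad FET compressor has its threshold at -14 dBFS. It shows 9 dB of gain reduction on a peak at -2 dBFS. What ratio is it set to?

4:1

Input overshoot = -2 − (-14) = 12 dB.
Output overshoot = 12 − 9 = 3 dB.
Ratio = input overshoot / output overshoot = 12 / 3 = 4.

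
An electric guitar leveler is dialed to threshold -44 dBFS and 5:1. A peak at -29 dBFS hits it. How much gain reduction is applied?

Overshoot = -29 − (-44) = 15 dB.
A 5:1 ratio leaves 3 dB of that excess.
So the signal is attenuated by 15 − 3 = 12 dB.

12 dB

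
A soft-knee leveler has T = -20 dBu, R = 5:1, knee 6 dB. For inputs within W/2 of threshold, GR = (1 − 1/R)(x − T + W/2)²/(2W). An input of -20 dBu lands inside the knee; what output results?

x − T + W/2 = -20 − (-20) + 3 = 3.
GR = (1 − 1/5) × 3² / 12 = 0.8 × 9 / 12 = 0.6 dB.
Output = -20 − 0.6 = -20.6 dBu.

-20.6 dBu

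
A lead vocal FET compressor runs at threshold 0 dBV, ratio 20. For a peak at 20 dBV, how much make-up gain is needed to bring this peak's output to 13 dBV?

Overshoot 20 dB → 20/20 = 1 dB after compression, so the compressed level is 0 + 1 = 1 dBV.
Make-up = target − compressed = 13 − 1 = 12 dB.

12 dB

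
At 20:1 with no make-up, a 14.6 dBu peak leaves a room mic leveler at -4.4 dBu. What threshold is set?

-5.4 dBu

Gain reduction = 14.6 − (-4.4) = 19 dB; output overshoot = GR / (R − 1) = 19 / 19 = 1 dB.
Threshold = output − output overshoot = -4.4 − 1 = -5.4 dBu.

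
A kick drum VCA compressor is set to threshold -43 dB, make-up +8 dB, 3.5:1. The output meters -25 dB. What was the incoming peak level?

Stripping the +8 dB make-up gives -33 dB at the gain stage.
The compressed level sits -33 − (-43) = 10 dB over threshold.
Input overshoot = R × output overshoot = 35 dB → input = -43 + 35 = -8 dB.

-8 dB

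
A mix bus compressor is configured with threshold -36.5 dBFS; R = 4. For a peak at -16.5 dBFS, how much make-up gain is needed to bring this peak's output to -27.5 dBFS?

4 dB

Overshoot 20 dB → 20/4 = 5 dB after compression, so the compressed level is -36.5 + 5 = -31.5 dBFS.
Make-up = target − compressed = -27.5 − (-31.5) = 4 dB.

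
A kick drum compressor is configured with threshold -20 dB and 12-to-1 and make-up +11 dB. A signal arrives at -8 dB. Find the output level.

-8 dB

The input is 12 dB above the -20 dB threshold.
At 12:1 the overshoot is divided by 12, leaving 1 dB above threshold.
Output = -20 + 1 = -19 dB; make-up adds 11 dB, giving -8 dB.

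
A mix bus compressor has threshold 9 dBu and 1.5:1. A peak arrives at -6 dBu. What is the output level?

-6 dBu

-6 dBu is 15 dB below the 9 dBu threshold, so no gain reduction is applied.
Output = input = -6 dBu.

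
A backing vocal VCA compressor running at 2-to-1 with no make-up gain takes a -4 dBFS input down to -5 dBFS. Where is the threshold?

-6 dBFS

Input is 2 dB above T (since output overshoot × R = input overshoot: (-5 − T)·2 = -4 − T gives T = -6 dBFS).
Check: -6 + (-4 − (-6))/2 = -6 + 1 = -5 dBFS. ✓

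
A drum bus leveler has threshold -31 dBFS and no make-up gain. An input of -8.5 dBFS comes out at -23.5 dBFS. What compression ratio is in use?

Input overshoot = -8.5 − (-31) = 22.5 dB; output overshoot = -23.5 − (-31) = 7.5 dB.
Ratio = 22.5 / 7.5 = 3.

3:1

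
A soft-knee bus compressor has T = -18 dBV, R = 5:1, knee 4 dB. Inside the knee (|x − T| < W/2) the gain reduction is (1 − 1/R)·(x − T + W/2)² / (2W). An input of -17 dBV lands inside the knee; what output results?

x − T + W/2 = -17 − (-18) + 2 = 3.
GR = (1 − 1/5) × 3² / 8 = 0.8 × 9 / 8 = 0.9 dB.
Output = -17 − 0.9 = -17.9 dBV.

-17.9 dBV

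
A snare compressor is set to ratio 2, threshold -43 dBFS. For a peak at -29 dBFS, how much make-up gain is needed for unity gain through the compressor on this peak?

The peak compresses to -43 + 14/2 = -36 dBFS.
To reach -29 dBFS requires -29 − (-36) = 7 dB of make-up.

7 dB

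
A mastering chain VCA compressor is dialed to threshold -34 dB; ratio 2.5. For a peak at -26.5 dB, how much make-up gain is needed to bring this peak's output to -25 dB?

6 dB

Overshoot 7.5 dB → 7.5/2.5 = 3 dB after compression, so the compressed level is -34 + 3 = -31 dB.
Make-up = target − compressed = -25 − (-31) = 6 dB.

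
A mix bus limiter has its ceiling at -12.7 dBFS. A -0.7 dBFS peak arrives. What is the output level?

-12.7 dBFS

At ∞:1, everything above -12.7 dBFS is held at the ceiling.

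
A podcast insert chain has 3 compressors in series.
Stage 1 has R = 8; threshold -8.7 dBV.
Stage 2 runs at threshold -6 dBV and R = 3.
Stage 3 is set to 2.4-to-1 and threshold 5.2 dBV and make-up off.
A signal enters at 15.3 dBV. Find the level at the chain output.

-5.9 dBV

Stage 1: 15.3 dBV is 24 dB over -8.7 dBV; at 8:1 that becomes 3 dB over, giving -5.7 dBV.
Stage 2: -5.7 dBV is 0.3 dB over -6 dBV; at 3:1 that becomes 0.1 dB over, giving -5.9 dBV.
Stage 3: -5.9 dBV is at or below the 5.2 dBV threshold — no compression; output -5.9 dBV.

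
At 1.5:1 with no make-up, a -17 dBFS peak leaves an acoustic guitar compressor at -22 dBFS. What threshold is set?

-32 dBFS

Gain reduction = -17 − (-22) = 5 dB; output overshoot = GR / (R − 1) = 5 / 0.5 = 10 dB.
Threshold = output − output overshoot = -22 − 10 = -32 dBFS.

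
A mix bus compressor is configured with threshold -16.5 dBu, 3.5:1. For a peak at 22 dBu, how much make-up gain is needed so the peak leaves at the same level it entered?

27.5 dB

Overshoot 38.5 dB → 38.5/3.5 = 11 dB after compression, so the compressed level is -16.5 + 11 = -5.5 dBu.
Make-up = target − compressed = 22 − (-5.5) = 27.5 dB.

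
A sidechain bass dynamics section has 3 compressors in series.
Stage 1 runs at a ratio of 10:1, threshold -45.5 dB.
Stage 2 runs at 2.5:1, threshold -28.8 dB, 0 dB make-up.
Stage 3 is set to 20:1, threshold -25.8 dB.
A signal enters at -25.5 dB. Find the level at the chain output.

Stage 1: -25.5 dB is 20 dB over -45.5 dB; at 10:1 that becomes 2 dB over, giving -43.5 dB.
Stage 2: -43.5 dB ≤ -28.8 dB, so stage 2 doesn't engage; output -43.5 dB.
Stage 3: below threshold (-43.5 ≤ -25.8); passes unchanged; output -43.5 dB.

-43.5 dB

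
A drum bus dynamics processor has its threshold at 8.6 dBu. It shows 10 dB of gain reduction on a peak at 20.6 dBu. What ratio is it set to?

6:1

Input overshoot = 20.6 − 8.6 = 12 dB.
Output overshoot = 12 − 10 = 2 dB.
Ratio = input overshoot / output overshoot = 12 / 2 = 6.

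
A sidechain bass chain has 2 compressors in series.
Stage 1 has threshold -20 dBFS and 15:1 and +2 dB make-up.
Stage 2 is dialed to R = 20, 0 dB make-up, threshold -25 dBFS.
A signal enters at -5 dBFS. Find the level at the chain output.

-24.6 dBFS

Stage 1: overshoot 15 dB → 15/15 = 1 dB → -19 dBFS; +2 dB make-up → -17 dBFS.
Stage 2: -17 dBFS is 8 dB over -25 dBFS; at 20:1 that becomes 0.4 dB over, giving -24.6 dBFS.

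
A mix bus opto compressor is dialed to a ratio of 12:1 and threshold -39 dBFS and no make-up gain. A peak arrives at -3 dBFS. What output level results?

Overshoot: -3 − (-39) = 36 dB.
12:1 compression reduces that to 36/12 = 3 dB over.
So the level is -39 + 3 = -36 dBFS.

-36 dBFS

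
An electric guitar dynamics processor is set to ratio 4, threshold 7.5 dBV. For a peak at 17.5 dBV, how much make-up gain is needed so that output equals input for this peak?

Without make-up, output = threshold + overshoot/4 = 7.5 + 2.5 = 10 dBV.
Gap to target: 7.5 dB.

7.5 dB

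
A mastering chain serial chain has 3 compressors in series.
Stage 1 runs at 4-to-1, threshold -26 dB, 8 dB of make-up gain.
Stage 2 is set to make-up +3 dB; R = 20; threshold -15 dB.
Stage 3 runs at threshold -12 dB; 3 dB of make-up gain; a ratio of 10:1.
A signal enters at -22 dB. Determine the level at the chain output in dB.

-11 dB

Stage 1: 4 dB above -26 dB, reduced 4:1 to 1 dB above → -25 dB; +8 dB make-up → -17 dB.
Stage 2: -17 dB is at or below the -15 dB threshold — no compression; make-up brings it to -14 dB.
Stage 3: below threshold (-14 ≤ -12); passes unchanged; make-up brings it to -11 dB.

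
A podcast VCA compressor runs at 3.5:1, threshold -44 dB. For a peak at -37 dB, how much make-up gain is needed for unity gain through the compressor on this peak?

5 dB

Without make-up, output = threshold + overshoot/3.5 = -44 + 2 = -42 dB.
Gap to target: 5 dB.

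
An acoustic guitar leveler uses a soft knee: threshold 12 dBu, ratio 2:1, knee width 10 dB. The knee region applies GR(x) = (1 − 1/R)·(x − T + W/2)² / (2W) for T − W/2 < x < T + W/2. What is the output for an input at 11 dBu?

10.6 dBu

x − T + W/2 = 11 − 12 + 5 = 4.
GR = (1 − 1/2) × 4² / 20 = 0.5 × 16 / 20 = 0.4 dB.
Output = 11 − 0.4 = 10.6 dBu.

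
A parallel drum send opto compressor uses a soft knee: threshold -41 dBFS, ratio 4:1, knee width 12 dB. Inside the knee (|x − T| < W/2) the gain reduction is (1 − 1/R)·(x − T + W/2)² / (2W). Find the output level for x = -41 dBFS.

-42.125 dBFS

x − T + W/2 = -41 − (-41) + 6 = 6.
GR = (1 − 1/4) × 6² / 24 = 0.75 × 36 / 24 = 1.125 dB.
Output = -41 − 1.125 = -42.125 dBFS.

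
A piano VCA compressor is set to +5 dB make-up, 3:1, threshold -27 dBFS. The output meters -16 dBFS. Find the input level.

-9 dBFS

Stripping the +5 dB make-up gives -21 dBFS at the gain stage.
That's 6 dB above the -27 dBFS threshold.
Undo the ratio: input overshoot = 6 × 3 = 18 dB, giving input = -9 dBFS.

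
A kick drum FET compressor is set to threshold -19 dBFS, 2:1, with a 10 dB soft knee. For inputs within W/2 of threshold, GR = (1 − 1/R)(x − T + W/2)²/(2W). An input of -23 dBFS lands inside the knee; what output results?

x − T + W/2 = -23 − (-19) + 5 = 1.
GR = (1 − 1/2) × 1² / 20 = 0.5 × 1 / 20 = 0.025 dB.
Output = -23 − 0.025 = -23.025 dBFS.

-23.025 dBFS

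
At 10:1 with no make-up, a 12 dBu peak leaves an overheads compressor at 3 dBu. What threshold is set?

Gain reduction = 12 − 3 = 9 dB; output overshoot = GR / (R − 1) = 9 / 9 = 1 dB.
Threshold = output − output overshoot = 3 − 1 = 2 dBu.

2 dBu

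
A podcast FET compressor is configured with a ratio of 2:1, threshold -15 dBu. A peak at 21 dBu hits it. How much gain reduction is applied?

18 dB

The signal is 36 dB above threshold.
After 2:1 compression the overshoot becomes 36/2 = 18 dB.
Gain reduction = 36 − 18 = 18 dB.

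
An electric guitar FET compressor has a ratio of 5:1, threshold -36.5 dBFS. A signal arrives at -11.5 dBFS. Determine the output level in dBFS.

-31.5 dBFS

Overshoot: -11.5 − (-36.5) = 25 dB.
At 5:1 the overshoot is divided by 5, leaving 5 dB above threshold.
So the level is -36.5 + 5 = -31.5 dBFS.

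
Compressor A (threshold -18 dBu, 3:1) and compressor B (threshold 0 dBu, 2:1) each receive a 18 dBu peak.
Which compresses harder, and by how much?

A: overshoot 36 dB → output overshoot 12 dB → GR 24 dB.
B: overshoot 18 dB → output overshoot 9 dB → GR 9 dB.
A reduces 15 dB more.

A, by 15 dB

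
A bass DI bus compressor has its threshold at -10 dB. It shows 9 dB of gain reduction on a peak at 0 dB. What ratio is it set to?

Input overshoot = 0 − (-10) = 10 dB.
Output overshoot = 10 − 9 = 1 dB.
Ratio = input overshoot / output overshoot = 10 / 1 = 10.

10:1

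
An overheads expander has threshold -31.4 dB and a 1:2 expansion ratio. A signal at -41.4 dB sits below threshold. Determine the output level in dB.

Undershoot = (-31.4) − (-41.4) = 10 dB.
At 1:2, that expands to 20 dB under threshold.
Output = -31.4 − 20 = -51.4 dB.

-51.4 dB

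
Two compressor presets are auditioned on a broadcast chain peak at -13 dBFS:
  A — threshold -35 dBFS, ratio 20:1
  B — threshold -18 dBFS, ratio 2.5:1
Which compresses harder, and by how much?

A, by 17.9 dB

A: overshoot 22 dB → output overshoot 1.1 dB → GR 20.9 dB.
B: overshoot 5 dB → output overshoot 2 dB → GR 3 dB.
A applies 17.9 dB more gain reduction.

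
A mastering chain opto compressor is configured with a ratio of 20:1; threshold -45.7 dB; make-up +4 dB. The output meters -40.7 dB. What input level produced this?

Before make-up, the level was -40.7 − 4 = -44.7 dB.
The compressed level sits -44.7 − (-45.7) = 1 dB over threshold.
Input overshoot = R × output overshoot = 20 dB → input = -45.7 + 20 = -25.7 dB.

-25.7 dB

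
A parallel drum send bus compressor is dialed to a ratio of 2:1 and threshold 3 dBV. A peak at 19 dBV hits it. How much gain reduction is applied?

8 dB

19 dBV exceeds the threshold by 16 dB.
After 2:1 compression the overshoot becomes 16/2 = 8 dB.
Gain reduction = 16 − 8 = 8 dB.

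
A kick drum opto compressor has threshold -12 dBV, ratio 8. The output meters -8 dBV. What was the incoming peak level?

20 dBV

Post-compression overshoot = -8 − (-12) = 4 dB.
Input overshoot = R × output overshoot = 32 dB → input = -12 + 32 = 20 dBV.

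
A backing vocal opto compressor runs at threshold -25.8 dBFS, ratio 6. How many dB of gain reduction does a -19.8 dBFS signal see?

The signal is 6 dB above threshold.
A 6:1 ratio leaves 1 dB of that excess.
So the signal is attenuated by 6 − 1 = 5 dB.

5 dB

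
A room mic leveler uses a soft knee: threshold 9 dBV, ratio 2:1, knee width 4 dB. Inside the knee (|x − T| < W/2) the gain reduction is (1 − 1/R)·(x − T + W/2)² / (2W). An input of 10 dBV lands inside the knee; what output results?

x − T + W/2 = 10 − 9 + 2 = 3.
GR = (1 − 1/2) × 3² / 8 = 0.5 × 9 / 8 = 0.5625 dB.
Output = 10 − 0.5625 = 9.4375 dBV.

9.4375 dBV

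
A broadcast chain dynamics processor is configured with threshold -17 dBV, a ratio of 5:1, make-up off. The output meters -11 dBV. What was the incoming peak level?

13 dBV

Post-compression overshoot = -11 − (-17) = 6 dB.
Undo the ratio: input overshoot = 6 × 5 = 30 dB, giving input = 13 dBV.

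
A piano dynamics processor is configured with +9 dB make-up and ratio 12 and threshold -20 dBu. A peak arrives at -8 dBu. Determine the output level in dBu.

-8 dBu sits 12 dB over threshold.
The 12 dB excess becomes 1 dB after 12:1 reduction.
Output = -20 + 1 = -19 dBu; make-up adds 9 dB, giving -10 dBu.

-10 dBu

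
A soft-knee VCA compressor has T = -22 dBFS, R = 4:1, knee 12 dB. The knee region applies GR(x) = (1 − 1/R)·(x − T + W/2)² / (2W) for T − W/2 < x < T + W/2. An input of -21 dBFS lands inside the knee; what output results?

-22.53125 dBFS

x − T + W/2 = -21 − (-22) + 6 = 7.
GR = (1 − 1/4) × 7² / 24 = 0.75 × 49 / 24 = 1.53125 dB.
Output = -21 − 1.53125 = -22.53125 dBFS.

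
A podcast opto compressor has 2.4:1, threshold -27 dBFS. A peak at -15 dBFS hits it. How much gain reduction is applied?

The signal is 12 dB above threshold.
After 2.4:1 compression the overshoot becomes 12/2.4 = 5 dB.
GR = overshoot in − overshoot out = 12 − 5 = 7 dB.

7 dB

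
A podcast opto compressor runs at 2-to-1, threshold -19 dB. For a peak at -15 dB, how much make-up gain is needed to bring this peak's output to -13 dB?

4 dB

Without make-up, output = threshold + overshoot/2 = -19 + 2 = -17 dB.
Gap to target: 4 dB.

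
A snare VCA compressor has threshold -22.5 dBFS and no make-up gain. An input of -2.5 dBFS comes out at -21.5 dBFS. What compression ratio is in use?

20:1

Input overshoot = -2.5 − (-22.5) = 20 dB; output overshoot = -21.5 − (-22.5) = 1 dB.
Ratio = 20 / 1 = 20.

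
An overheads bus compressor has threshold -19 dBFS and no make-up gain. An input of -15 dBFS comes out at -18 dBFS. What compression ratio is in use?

Input overshoot = -15 − (-19) = 4 dB; output overshoot = -18 − (-19) = 1 dB.
Ratio = 4 / 1 = 4.

4:1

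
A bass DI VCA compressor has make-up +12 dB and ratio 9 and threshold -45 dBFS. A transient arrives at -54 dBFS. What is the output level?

-42 dBFS

-54 dBFS is 9 dB below the -45 dBFS threshold, so no gain reduction is applied.
Make-up gain adds 12 dB: -54 + 12 = -42 dBFS.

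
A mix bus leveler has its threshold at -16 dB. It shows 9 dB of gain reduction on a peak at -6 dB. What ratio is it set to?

10:1

Input overshoot = -6 − (-16) = 10 dB.
Output overshoot = 10 − 9 = 1 dB.
Ratio = input overshoot / output overshoot = 10 / 1 = 10.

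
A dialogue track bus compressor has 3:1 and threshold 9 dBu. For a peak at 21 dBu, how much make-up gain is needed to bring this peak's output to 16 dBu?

Overshoot 12 dB → 12/3 = 4 dB after compression, so the compressed level is 9 + 4 = 13 dBu.
Make-up = target − compressed = 16 − 13 = 3 dB.

3 dB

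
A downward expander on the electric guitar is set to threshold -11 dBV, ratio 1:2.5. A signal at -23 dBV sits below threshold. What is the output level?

Below threshold, a 1:2.5 expander applies gain = (2.5−1)×(T − x) of attenuation.
(2.5−1) × 12 = 18 dB, so output = -23 − 18 = -41 dBV.

-41 dBV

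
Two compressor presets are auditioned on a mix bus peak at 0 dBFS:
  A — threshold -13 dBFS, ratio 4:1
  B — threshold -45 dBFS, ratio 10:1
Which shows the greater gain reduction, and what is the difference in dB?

A: 13 dB over, compressed to 3.25 dB over, so 9.75 dB of GR.
B: 45 dB over, compressed to 4.5 dB over, so 40.5 dB of GR.
B reduces 30.75 dB more.

B, by 30.75 dB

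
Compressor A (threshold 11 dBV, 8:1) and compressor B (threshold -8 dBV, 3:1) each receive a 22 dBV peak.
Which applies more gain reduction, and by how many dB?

B, by 10.375 dB

A: 11 dB over, compressed to 1.375 dB over, so 9.625 dB of GR.
B: 30 dB over, compressed to 10 dB over, so 20 dB of GR.
B applies 10.375 dB more gain reduction.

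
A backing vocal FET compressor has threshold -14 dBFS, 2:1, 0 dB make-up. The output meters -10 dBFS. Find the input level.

-6 dBFS

That's 4 dB above the -14 dBFS threshold.
Before 2:1 compression the overshoot was 4 × 2 = 8 dB, so input = -14 + 8 = -6 dBFS.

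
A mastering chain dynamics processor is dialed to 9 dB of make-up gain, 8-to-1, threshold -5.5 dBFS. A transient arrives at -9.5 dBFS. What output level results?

-0.5 dBFS

-9.5 dBFS is 4 dB below the -5.5 dBFS threshold, so no gain reduction is applied.
Make-up gain adds 9 dB: -9.5 + 9 = -0.5 dBFS.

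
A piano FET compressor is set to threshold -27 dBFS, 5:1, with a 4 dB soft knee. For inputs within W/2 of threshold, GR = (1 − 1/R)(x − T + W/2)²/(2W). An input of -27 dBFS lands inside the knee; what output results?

-27.4 dBFS

x − T + W/2 = -27 − (-27) + 2 = 2.
GR = (1 − 1/5) × 2² / 8 = 0.8 × 4 / 8 = 0.4 dB.
Output = -27 − 0.4 = -27.4 dBFS.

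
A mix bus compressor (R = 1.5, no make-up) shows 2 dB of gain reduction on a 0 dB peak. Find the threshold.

Gain reduction = 0 − (-2) = 2 dB; output overshoot = GR / (R − 1) = 2 / 0.5 = 4 dB.
Threshold = output − output overshoot = -2 − 4 = -6 dB.

-6 dB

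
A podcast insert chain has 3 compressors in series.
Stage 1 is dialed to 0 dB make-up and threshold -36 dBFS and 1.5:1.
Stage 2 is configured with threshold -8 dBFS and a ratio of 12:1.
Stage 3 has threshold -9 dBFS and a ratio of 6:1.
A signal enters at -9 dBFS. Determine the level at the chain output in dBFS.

-18 dBFS

Stage 1: 27 dB above -36 dBFS, reduced 1.5:1 to 18 dB above → -18 dBFS.
Stage 2: -18 dBFS is at or below the -8 dBFS threshold — no compression; output -18 dBFS.
Stage 3: -18 dBFS ≤ -9 dBFS, so stage 3 doesn't engage; output -18 dBFS.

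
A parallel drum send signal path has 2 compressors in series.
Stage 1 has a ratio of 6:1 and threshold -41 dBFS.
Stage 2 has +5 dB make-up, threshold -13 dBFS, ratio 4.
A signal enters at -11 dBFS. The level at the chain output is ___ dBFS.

Stage 1: -11 dBFS is 30 dB over -41 dBFS; at 6:1 that becomes 5 dB over, giving -36 dBFS.
Stage 2: -36 dBFS ≤ -13 dBFS, so stage 2 doesn't engage; make-up brings it to -31 dBFS.

-31 dBFS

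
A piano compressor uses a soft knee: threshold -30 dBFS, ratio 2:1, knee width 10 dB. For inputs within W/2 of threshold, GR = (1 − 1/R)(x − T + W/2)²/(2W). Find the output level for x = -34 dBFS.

-34.025 dBFS

x − T + W/2 = -34 − (-30) + 5 = 1.
GR = (1 − 1/2) × 1² / 20 = 0.5 × 1 / 20 = 0.025 dB.
Output = -34 − 0.025 = -34.025 dBFS.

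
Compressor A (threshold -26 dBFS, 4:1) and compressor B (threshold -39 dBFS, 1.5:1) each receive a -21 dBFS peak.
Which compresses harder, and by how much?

B, by 2.25 dB

A: 5 dB over, compressed to 1.25 dB over, so 3.75 dB of GR.
B: 18 dB over, compressed to 12 dB over, so 6 dB of GR.
Difference: 2.25 dB in favour of B.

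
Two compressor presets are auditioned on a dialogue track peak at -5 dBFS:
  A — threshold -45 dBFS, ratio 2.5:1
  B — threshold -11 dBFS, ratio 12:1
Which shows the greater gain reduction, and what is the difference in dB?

A, by 18.5 dB

A: 40 dB over, compressed to 16 dB over, so 24 dB of GR.
B: 6 dB over, compressed to 0.5 dB over, so 5.5 dB of GR.
A applies 18.5 dB more gain reduction.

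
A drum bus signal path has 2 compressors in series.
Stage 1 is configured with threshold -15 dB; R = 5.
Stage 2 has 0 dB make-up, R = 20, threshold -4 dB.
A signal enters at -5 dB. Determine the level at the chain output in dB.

-13 dB

Stage 1: -5 dB is 10 dB over -15 dB; at 5:1 that becomes 2 dB over, giving -13 dB.
Stage 2: -13 dB is at or below the -4 dB threshold — no compression; output -13 dB.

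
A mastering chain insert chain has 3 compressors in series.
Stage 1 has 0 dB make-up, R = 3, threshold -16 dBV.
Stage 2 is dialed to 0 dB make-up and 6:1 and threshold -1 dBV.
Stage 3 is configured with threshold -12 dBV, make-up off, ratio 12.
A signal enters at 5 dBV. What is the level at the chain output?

Stage 1: overshoot 21 dB → 21/3 = 7 dB → -9 dBV.
Stage 2: -9 dBV is at or below the -1 dBV threshold — no compression; output -9 dBV.
Stage 3: overshoot 3 dB → 3/12 = 0.25 dB → -11.75 dBV.

-11.75 dBV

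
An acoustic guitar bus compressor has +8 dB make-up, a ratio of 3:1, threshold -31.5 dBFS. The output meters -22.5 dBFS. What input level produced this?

Stripping the +8 dB make-up gives -30.5 dBFS at the gain stage.
Post-compression overshoot = -30.5 − (-31.5) = 1 dB.
Before 3:1 compression the overshoot was 1 × 3 = 3 dB, so input = -31.5 + 3 = -28.5 dBFS.

-28.5 dBFS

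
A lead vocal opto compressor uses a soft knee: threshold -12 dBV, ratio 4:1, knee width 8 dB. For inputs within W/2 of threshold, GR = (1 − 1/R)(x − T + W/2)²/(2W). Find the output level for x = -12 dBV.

x − T + W/2 = -12 − (-12) + 4 = 4.
GR = (1 − 1/4) × 4² / 16 = 0.75 × 16 / 16 = 0.75 dB.
Output = -12 − 0.75 = -12.75 dBV.

-12.75 dBV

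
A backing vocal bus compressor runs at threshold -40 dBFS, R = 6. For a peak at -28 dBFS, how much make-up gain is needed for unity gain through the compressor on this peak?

Without make-up, output = threshold + overshoot/6 = -40 + 2 = -38 dBFS.
Gap to target: 10 dB.

10 dB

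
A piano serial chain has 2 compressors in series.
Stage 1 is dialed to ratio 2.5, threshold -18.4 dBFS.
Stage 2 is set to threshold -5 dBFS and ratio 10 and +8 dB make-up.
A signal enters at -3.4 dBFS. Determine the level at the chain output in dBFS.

-4.4 dBFS

Stage 1: overshoot 15 dB → 15/2.5 = 6 dB → -12.4 dBFS.
Stage 2: below threshold (-12.4 ≤ -5); passes unchanged; make-up brings it to -4.4 dBFS.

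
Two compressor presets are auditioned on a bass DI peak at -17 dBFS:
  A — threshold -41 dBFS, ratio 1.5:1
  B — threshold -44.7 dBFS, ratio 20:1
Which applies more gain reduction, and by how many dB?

A: 24 dB over, compressed to 16 dB over, so 8 dB of GR.
B: 27.7 dB over, compressed to 1.385 dB over, so 26.315 dB of GR.
B reduces 18.315 dB more.

B, by 18.315 dB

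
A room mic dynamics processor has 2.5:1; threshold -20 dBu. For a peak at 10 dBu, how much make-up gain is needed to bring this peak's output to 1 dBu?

Overshoot 30 dB → 30/2.5 = 12 dB after compression, so the compressed level is -20 + 12 = -8 dBu.
Make-up = target − compressed = 1 − (-8) = 9 dB.

9 dB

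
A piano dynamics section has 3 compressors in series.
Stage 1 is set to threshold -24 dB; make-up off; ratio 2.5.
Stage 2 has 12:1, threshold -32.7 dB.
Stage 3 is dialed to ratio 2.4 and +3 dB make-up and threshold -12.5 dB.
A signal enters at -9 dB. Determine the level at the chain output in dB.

Stage 1: overshoot 15 dB → 15/2.5 = 6 dB → -18 dB.
Stage 2: 14.7 dB above -32.7 dB, reduced 12:1 to 1.225 dB above → -31.475 dB.
Stage 3: below threshold (-31.475 ≤ -12.5); passes unchanged; make-up brings it to -28.475 dB.

-28.475 dB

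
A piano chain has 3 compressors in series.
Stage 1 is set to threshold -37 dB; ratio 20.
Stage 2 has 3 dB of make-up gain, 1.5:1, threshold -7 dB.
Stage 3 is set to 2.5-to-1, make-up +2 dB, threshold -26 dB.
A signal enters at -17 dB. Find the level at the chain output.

-31 dB

Stage 1: -17 dB is 20 dB over -37 dB; at 20:1 that becomes 1 dB over, giving -36 dB.
Stage 2: -36 dB ≤ -7 dB, so stage 2 doesn't engage; make-up brings it to -33 dB.
Stage 3: below threshold (-33 ≤ -26); passes unchanged; make-up brings it to -31 dB.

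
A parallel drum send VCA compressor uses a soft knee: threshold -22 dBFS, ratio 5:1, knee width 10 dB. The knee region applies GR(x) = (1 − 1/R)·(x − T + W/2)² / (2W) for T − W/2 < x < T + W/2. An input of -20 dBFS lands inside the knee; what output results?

-21.96 dBFS

x − T + W/2 = -20 − (-22) + 5 = 7.
GR = (1 − 1/5) × 7² / 20 = 0.8 × 49 / 20 = 1.96 dB.
Output = -20 − 1.96 = -21.96 dBFS.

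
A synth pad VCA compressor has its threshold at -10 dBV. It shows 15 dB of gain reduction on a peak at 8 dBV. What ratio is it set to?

Input overshoot = 8 − (-10) = 18 dB.
Output overshoot = 18 − 15 = 3 dB.
Ratio = input overshoot / output overshoot = 18 / 3 = 6.

6:1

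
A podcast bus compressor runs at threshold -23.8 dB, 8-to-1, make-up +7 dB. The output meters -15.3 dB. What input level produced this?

Stripping the +7 dB make-up gives -22.3 dB at the gain stage.
That's 1.5 dB above the -23.8 dB threshold.
Before 8:1 compression the overshoot was 1.5 × 8 = 12 dB, so input = -23.8 + 12 = -11.8 dB.

-11.8 dB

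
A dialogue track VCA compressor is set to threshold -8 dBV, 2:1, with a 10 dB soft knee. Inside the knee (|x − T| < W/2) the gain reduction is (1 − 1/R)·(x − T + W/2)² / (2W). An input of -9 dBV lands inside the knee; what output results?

x − T + W/2 = -9 − (-8) + 5 = 4.
GR = (1 − 1/2) × 4² / 20 = 0.5 × 16 / 20 = 0.4 dB.
Output = -9 − 0.4 = -9.4 dBV.

-9.4 dBV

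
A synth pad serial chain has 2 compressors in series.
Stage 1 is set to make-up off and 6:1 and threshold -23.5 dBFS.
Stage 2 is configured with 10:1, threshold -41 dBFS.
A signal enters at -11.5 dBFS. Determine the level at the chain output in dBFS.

-39.05 dBFS

Stage 1: -11.5 dBFS is 12 dB over -23.5 dBFS; at 6:1 that becomes 2 dB over, giving -21.5 dBFS.
Stage 2: -21.5 dBFS is 19.5 dB over -41 dBFS; at 10:1 that becomes 1.95 dB over, giving -39.05 dBFS.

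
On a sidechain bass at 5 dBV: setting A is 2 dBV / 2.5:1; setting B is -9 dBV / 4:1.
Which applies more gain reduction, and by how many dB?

A: 3 dB over, compressed to 1.2 dB over, so 1.8 dB of GR.
B: 14 dB over, compressed to 3.5 dB over, so 10.5 dB of GR.
B reduces 8.7 dB more.

B, by 8.7 dB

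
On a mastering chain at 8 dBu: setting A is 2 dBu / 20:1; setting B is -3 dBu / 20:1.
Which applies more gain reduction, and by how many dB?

A: overshoot 6 dB → output overshoot 0.3 dB → GR 5.7 dB.
B: overshoot 11 dB → output overshoot 0.55 dB → GR 10.45 dB.
B reduces 4.75 dB more.

B, by 4.75 dB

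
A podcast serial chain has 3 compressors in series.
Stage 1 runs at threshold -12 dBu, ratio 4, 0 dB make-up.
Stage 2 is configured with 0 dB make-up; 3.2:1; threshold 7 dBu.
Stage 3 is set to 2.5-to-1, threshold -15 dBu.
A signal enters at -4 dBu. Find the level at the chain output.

Stage 1: 8 dB above -12 dBu, reduced 4:1 to 2 dB above → -10 dBu.
Stage 2: -10 dBu ≤ 7 dBu, so stage 2 doesn't engage; output -10 dBu.
Stage 3: -10 dBu is 5 dB over -15 dBu; at 2.5:1 that becomes 2 dB over, giving -13 dBu.

-13 dBu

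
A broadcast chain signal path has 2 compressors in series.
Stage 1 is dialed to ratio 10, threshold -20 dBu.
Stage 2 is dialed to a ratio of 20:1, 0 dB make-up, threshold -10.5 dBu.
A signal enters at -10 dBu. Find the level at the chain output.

Stage 1: overshoot 10 dB → 10/10 = 1 dB → -19 dBu.
Stage 2: below threshold (-19 ≤ -10.5); passes unchanged; output -19 dBu.

-19 dBu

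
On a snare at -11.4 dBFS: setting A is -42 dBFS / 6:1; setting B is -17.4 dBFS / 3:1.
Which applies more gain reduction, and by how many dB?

A: overshoot 30.6 dB → output overshoot 5.1 dB → GR 25.5 dB.
B: overshoot 6 dB → output overshoot 2 dB → GR 4 dB.
Difference: 21.5 dB in favour of A.

A, by 21.5 dB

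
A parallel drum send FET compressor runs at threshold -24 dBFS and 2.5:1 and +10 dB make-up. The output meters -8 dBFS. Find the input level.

Before make-up, the level was -8 − 10 = -18 dBFS.
Post-compression overshoot = -18 − (-24) = 6 dB.
Before 2.5:1 compression the overshoot was 6 × 2.5 = 15 dB, so input = -24 + 15 = -9 dBFS.

-9 dBFS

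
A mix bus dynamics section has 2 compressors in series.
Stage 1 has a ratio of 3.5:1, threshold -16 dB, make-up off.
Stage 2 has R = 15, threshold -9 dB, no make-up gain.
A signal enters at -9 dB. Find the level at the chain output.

-14 dB

Stage 1: -9 dB is 7 dB over -16 dB; at 3.5:1 that becomes 2 dB over, giving -14 dB.
Stage 2: -14 dB is at or below the -9 dB threshold — no compression; output -14 dB.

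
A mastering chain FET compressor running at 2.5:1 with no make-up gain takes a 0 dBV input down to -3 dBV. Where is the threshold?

-5 dBV

Gain reduction = 0 − (-3) = 3 dB; output overshoot = GR / (R − 1) = 3 / 1.5 = 2 dB.
Threshold = output − output overshoot = -3 − 2 = -5 dBV.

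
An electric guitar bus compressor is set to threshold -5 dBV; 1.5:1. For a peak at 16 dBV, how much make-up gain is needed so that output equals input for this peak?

Without make-up, output = threshold + overshoot/1.5 = -5 + 14 = 9 dBV.
Gap to target: 7 dB.

7 dB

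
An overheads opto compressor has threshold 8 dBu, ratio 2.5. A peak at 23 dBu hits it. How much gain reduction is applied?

Overshoot = 23 − 8 = 15 dB.
After 2.5:1 compression the overshoot becomes 15/2.5 = 6 dB.
Gain reduction = 15 − 6 = 9 dB.

9 dB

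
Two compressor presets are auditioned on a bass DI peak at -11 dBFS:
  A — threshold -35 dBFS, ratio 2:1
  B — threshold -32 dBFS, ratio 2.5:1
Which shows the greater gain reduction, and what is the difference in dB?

A: GR = 24 − 24/2 = 12 dB.
B: GR = 21 − 21/2.5 = 12.6 dB.
B applies 0.6 dB more gain reduction.

B, by 0.6 dB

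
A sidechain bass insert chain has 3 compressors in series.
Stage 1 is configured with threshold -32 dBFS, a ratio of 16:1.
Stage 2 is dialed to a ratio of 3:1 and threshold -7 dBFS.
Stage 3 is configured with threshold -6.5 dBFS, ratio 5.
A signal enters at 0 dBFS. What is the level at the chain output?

Stage 1: overshoot 32 dB → 32/16 = 2 dB → -30 dBFS.
Stage 2: below threshold (-30 ≤ -7); passes unchanged; output -30 dBFS.
Stage 3: -30 dBFS ≤ -6.5 dBFS, so stage 3 doesn't engage; output -30 dBFS.

-30 dBFS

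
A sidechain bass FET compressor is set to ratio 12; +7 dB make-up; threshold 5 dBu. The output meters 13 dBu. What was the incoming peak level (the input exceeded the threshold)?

17 dBu

Stripping the +7 dB make-up gives 6 dBu at the gain stage.
The compressed level sits 6 − 5 = 1 dB over threshold.
Input overshoot = R × output overshoot = 12 dB → input = 5 + 12 = 17 dBu.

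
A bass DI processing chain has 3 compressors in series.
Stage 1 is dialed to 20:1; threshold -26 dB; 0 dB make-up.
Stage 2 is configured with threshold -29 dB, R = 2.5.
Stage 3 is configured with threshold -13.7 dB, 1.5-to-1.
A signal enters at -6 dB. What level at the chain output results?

Stage 1: 20 dB above -26 dB, reduced 20:1 to 1 dB above → -25 dB.
Stage 2: overshoot 4 dB → 4/2.5 = 1.6 dB → -27.4 dB.
Stage 3: -27.4 dB ≤ -13.7 dB, so stage 3 doesn't engage; output -27.4 dB.

-27.4 dB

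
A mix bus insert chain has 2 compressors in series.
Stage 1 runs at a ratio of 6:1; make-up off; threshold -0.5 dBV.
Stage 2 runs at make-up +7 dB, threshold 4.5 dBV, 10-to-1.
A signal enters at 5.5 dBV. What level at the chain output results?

Stage 1: 5.5 dBV is 6 dB over -0.5 dBV; at 6:1 that becomes 1 dB over, giving 0.5 dBV.
Stage 2: 0.5 dBV is at or below the 4.5 dBV threshold — no compression; make-up brings it to 7.5 dBV.

7.5 dBV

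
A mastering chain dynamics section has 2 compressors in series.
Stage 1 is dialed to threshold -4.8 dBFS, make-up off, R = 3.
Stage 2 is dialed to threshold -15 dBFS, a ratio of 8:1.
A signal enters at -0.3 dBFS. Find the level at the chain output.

Stage 1: 4.5 dB above -4.8 dBFS, reduced 3:1 to 1.5 dB above → -3.3 dBFS.
Stage 2: 11.7 dB above -15 dBFS, reduced 8:1 to 1.4625 dB above → -13.5375 dBFS.

-13.5375 dBFS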